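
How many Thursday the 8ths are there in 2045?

Check the 8th of each month of 2045: Jan 8: Sun, Feb 8: Wed, Mar 8: Wed, Apr 8: Sat, May 8: Mon, Jun 8: Thu, Jul 8: Sat, Aug 8: Tue, Sep 8: Fri, Oct 8: Sun, Nov 8: Wed, Dec 8: Fri.
Thursday occurs in June — 1 month.

1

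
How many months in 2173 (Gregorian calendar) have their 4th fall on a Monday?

Check the 4th of each month of 2173: Jan 4: Mon, Feb 4: Thu, Mar 4: Thu, Apr 4: Sun, May 4: Tue, Jun 4: Fri, Jul 4: Sun, Aug 4: Wed, Sep 4: Sat, Oct 4: Mon, Nov 4: Thu, Dec 4: Sat.
Monday occurs in January, October — 2 months.

2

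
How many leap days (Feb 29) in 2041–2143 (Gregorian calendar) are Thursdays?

Leap years in 2041–2143: 24 of them.
Feb 29 weekday advances by 5 (mod 7) from one leap year to the next four years later (or differs when a century non-leap intervenes).
Leap-day weekdays: 2044:Mon 2048:Sat 2052:Thu✓ 2056:Tue 2060:Sun 2064:Fri 2068:Wed 2072:Mon 2076:Sat 2080:Thu✓ 2084:Tue 2088:Sun 2092:Fri 2096:Wed 2104:Fri 2108:Wed 2112:Mon 2116:Sat 2120:Thu✓ 2124:Tue 2128:Sun 2132:Fri 2136:Wed 2140:Mon
Thursday: 2052, 2080, 2120 → 3.

3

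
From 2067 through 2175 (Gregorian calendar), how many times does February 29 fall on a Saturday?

4

Leap years in 2067–2175: 26 of them.
Feb 29 weekday advances by 5 (mod 7) from one leap year to the next four years later (or differs when a century non-leap intervenes).
Leap-day weekdays: 2068:Wed 2072:Mon 2076:Sat✓ 2080:Thu 2084:Tue 2088:Sun 2092:Fri 2096:Wed 2104:Fri 2108:Wed 2112:Mon 2116:Sat✓ 2120:Thu 2124:Tue 2128:Sun 2132:Fri 2136:Wed 2140:Mon 2144:Sat✓ 2148:Thu 2152:Tue 2156:Sun 2160:Fri 2164:Wed 2168:Mon 2172:Sat✓
Saturday: 2076, 2116, 2144, 2172 → 4.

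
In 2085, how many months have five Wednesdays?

4

A month of length L has five Wednesdays iff its first Wednesday is on day ≤ L−28 (so day 1–3 in a 31-day month, 1–2 in a 30-day month, day 1 in a leap February).
Checking each month of 2085: Jan starts Mon (31d) ✓; Feb starts Thu (28d); Mar starts Thu (31d); Apr starts Sun (30d); May starts Tue (31d) ✓; Jun starts Fri (30d); Jul starts Sun (31d); Aug starts Wed (31d) ✓; Sep starts Sat (30d); Oct starts Mon (31d) ✓; Nov starts Thu (30d); Dec starts Sat (31d).
Five-Wednesday months: January, May, August, October → 4.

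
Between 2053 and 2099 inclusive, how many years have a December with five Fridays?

19

December has 31 days; it has five Fridays when Friday falls among the first (month-length − 28) days — i.e. when December 1 is one of Friday/Thursday/Wednesday.
December 1 by year: 2053:Mon 2054:Tue 2055:Wed✓ 2056:Fri✓ 2057:Sat 2058:Sun 2059:Mon 2060:Wed✓ 2061:Thu✓ 2062:Fri✓ 2063:Sat 2064:Mon 2065:Tue 2066:Wed✓ 2067:Thu✓ …(17 more)… 2085:Sat 2086:Sun 2087:Mon 2088:Wed✓ 2089:Thu✓ 2090:Fri✓ 2091:Sat 2092:Mon 2093:Tue 2094:Wed✓ 2095:Thu✓ 2096:Sat 2097:Sun 2098:Mon 2099:Tue
Years with five Fridays: 2055, 2056, 2060, 2061, 2062, 2066, 2067, 2072, 2073, 2077, 2078, 2079, 2083, 2084, 2088, 2089, 2090, 2094, 2095 → 19.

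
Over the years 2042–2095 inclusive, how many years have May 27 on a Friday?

8

Track May 27's weekday year by year (advancing +1, or +2 across a Feb 29):
  2042: Tue  2043: Wed (+1)  2044: Fri (+2) ✓  2045: Sat (+1)  2046: Sun (+1)
  2047: Mon (+1)  2048: Wed (+2)  2049: Thu (+1)  2050: Fri (+1) ✓  2051: Sat (+1)
  2052: Mon (+2)  2053: Tue (+1)  2054: Wed (+1)  2055: Thu (+1)  … (26 more years) …
  2082: Wed (+1)  2083: Thu (+1)  2084: Sat (+2)  2085: Sun (+1)  2086: Mon (+1)
  2087: Tue (+1)  2088: Thu (+2)  2089: Fri (+1) ✓  2090: Sat (+1)  2091: Sun (+1)
  2092: Tue (+2)  2093: Wed (+1)  2094: Thu (+1)  2095: Fri (+1) ✓
Friday years: 2044, 2050, 2061, 2067, 2072, 2078, 2089, 2095 — 8 in total.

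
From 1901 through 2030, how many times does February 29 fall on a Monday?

5

Leap years in 1901–2030: 32 of them.
Feb 29 weekday advances by 5 (mod 7) from one leap year to the next four years later (or differs when a century non-leap intervenes).
Leap-day weekdays: 1904:Mon✓ 1908:Sat 1912:Thu 1916:Tue 1920:Sun 1924:Fri 1928:Wed 1932:Mon✓ 1936:Sat 1940:Thu 1944:Tue 1948:Sun 1952:Fri …(6 more)… 1980:Fri 1984:Wed 1988:Mon✓ 1992:Sat 1996:Thu 2000:Tue 2004:Sun 2008:Fri 2012:Wed 2016:Mon✓ 2020:Sat 2024:Thu 2028:Tue
Monday: 1904, 1932, 1960, 1988, 2016 → 5.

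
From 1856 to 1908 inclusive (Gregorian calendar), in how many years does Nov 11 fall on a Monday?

Track Nov 11's weekday year by year (advancing +1, or +2 across a Feb 29):
  1856: Tue  1857: Wed (+1)  1858: Thu (+1)  1859: Fri (+1)  1860: Sun (+2)
  1861: Mon (+1) ✓  1862: Tue (+1)  1863: Wed (+1)  1864: Fri (+2)  1865: Sat (+1)
  1866: Sun (+1)  1867: Mon (+1) ✓  1868: Wed (+2)  1869: Thu (+1)  … (25 more years) …
  1895: Mon (+1) ✓  1896: Wed (+2)  1897: Thu (+1)  1898: Fri (+1)  1899: Sat (+1)
  1900: Sun (+1)  1901: Mon (+1) ✓  1902: Tue (+1)  1903: Wed (+1)  1904: Fri (+2)
  1905: Sat (+1)  1906: Sun (+1)  1907: Mon (+1) ✓  1908: Wed (+2)
Monday years: 1861, 1867, 1872, 1878, 1889, 1895, 1901, 1907 — 8 in total.

8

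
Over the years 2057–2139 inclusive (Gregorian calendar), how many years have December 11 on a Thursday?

Track December 11's weekday year by year (advancing +1, or +2 across a Feb 29):
  2057: Tue  2058: Wed (+1)  2059: Thu (+1) ✓  2060: Sat (+2)  2061: Sun (+1)
  2062: Mon (+1)  2063: Tue (+1)  2064: Thu (+2) ✓  2065: Fri (+1)  2066: Sat (+1)
  2067: Sun (+1)  2068: Tue (+2)  2069: Wed (+1)  2070: Thu (+1) ✓  … (55 more years) …
  2126: Wed (+1)  2127: Thu (+1) ✓  2128: Sat (+2)  2129: Sun (+1)  2130: Mon (+1)
  2131: Tue (+1)  2132: Thu (+2) ✓  2133: Fri (+1)  2134: Sat (+1)  2135: Sun (+1)
  2136: Tue (+2)  2137: Wed (+1)  2138: Thu (+1) ✓  2139: Fri (+1)
Thursday years: 2059, 2064, 2070, 2081, 2087, 2092, 2098, 2104, 2110, 2121, 2127, 2132, 2138 — 13 in total.

13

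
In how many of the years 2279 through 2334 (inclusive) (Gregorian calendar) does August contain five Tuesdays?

August has 31 days; it has five Tuesdays when Tuesday falls among the first (month-length − 28) days — i.e. when August 1 is one of Tuesday/Monday/Sunday.
August 1 by year: 2279:Fri 2280:Sun✓ 2281:Mon✓ 2282:Tue✓ 2283:Wed 2284:Fri 2285:Sat 2286:Sun✓ 2287:Mon✓ 2288:Wed 2289:Thu 2290:Fri 2291:Sat 2292:Mon✓ 2293:Tue✓ …(26 more)… 2320:Sun✓ 2321:Mon✓ 2322:Tue✓ 2323:Wed 2324:Fri 2325:Sat 2326:Sun✓ 2327:Mon✓ 2328:Wed 2329:Thu 2330:Fri 2331:Sat 2332:Mon✓ 2333:Tue✓ 2334:Wed
Years with five Tuesdays: 2280, 2281, 2282, 2286, 2287, 2292, 2293, 2297, 2298, 2299, 2304, 2305, 2309, 2310, 2311, 2315, 2316, 2320, 2321, 2322, 2326, 2327, 2332, 2333 → 24.

24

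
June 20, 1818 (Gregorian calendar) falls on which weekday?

January 1, 1818 is a Thursday.
June 20 is day 171 of the year, i.e. 170 days after Jan 1.
170 mod 7 = 2, so advance 2 weekdays from Thursday: Saturday.

Saturday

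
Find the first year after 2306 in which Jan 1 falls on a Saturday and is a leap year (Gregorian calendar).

Jan 1 advances by 2 weekdays after a leap year and by 1 after a common year.
2306: Jan 1 is Monday.
2307: Tuesday
2308: Wednesday (leap)
2309: Friday
2310: Saturday
2311: Sunday
2312: Monday (leap)
2313: Wednesday
2314: Thursday
2315: Friday
2316: Saturday (leap)
2316 begins on a Saturday and is a leap year.

2316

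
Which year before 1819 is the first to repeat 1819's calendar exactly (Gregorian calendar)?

Two years share a calendar iff Jan 1 falls on the same weekday and both are leap or both are common. 1819: Jan 1 is Friday, common year.
1818: Jan 1 Thursday, common
1817: Jan 1 Wednesday, common
1816: Jan 1 Monday, leap
1815: Jan 1 Sunday, common
1814: Jan 1 Saturday, common
1813: Jan 1 Friday, common
1813 matches on both conditions.

1813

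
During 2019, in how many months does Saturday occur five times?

A month of length L has five Saturdays iff its first Saturday is on day ≤ L−28 (so day 1–3 in a 31-day month, 1–2 in a 30-day month, day 1 in a leap February).
Checking each month of 2019: Jan starts Tue (31d); Feb starts Fri (28d); Mar starts Fri (31d) ✓; Apr starts Mon (30d); May starts Wed (31d); Jun starts Sat (30d) ✓; Jul starts Mon (31d); Aug starts Thu (31d) ✓; Sep starts Sun (30d); Oct starts Tue (31d); Nov starts Fri (30d) ✓; Dec starts Sun (31d).
Five-Saturday months: March, June, August, November → 4.

4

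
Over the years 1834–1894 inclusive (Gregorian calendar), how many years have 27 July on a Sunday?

9

Track 27 July's weekday year by year (advancing +1, or +2 across a Feb 29):
  1834: Sun ✓  1835: Mon (+1)  1836: Wed (+2)  1837: Thu (+1)  1838: Fri (+1)
  1839: Sat (+1)  1840: Mon (+2)  1841: Tue (+1)  1842: Wed (+1)  1843: Thu (+1)
  1844: Sat (+2)  1845: Sun (+1) ✓  1846: Mon (+1)  1847: Tue (+1)  … (33 more years) …
  1881: Wed (+1)  1882: Thu (+1)  1883: Fri (+1)  1884: Sun (+2) ✓  1885: Mon (+1)
  1886: Tue (+1)  1887: Wed (+1)  1888: Fri (+2)  1889: Sat (+1)  1890: Sun (+1) ✓
  1891: Mon (+1)  1892: Wed (+2)  1893: Thu (+1)  1894: Fri (+1)
Sunday years: 1834, 1845, 1851, 1856, 1862, 1873, 1879, 1884, 1890 — 9 in total.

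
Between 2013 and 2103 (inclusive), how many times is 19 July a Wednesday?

Track 19 July's weekday year by year (advancing +1, or +2 across a Feb 29):
  2013: Fri  2014: Sat (+1)  2015: Sun (+1)  2016: Tue (+2)  2017: Wed (+1) ✓
  2018: Thu (+1)  2019: Fri (+1)  2020: Sun (+2)  2021: Mon (+1)  2022: Tue (+1)
  2023: Wed (+1) ✓  2024: Fri (+2)  2025: Sat (+1)  2026: Sun (+1)  … (63 more years) …
  2090: Wed (+1) ✓  2091: Thu (+1)  2092: Sat (+2)  2093: Sun (+1)  2094: Mon (+1)
  2095: Tue (+1)  2096: Thu (+2)  2097: Fri (+1)  2098: Sat (+1)  2099: Sun (+1)
  2100: Mon (+1)  2101: Tue (+1)  2102: Wed (+1) ✓  2103: Thu (+1)
Wednesday years: 2017, 2023, 2028, 2034, 2045, 2051, 2056, 2062, 2073, 2079, 2084, 2090, 2102 — 13 in total.

13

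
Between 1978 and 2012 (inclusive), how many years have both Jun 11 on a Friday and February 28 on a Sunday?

Check each year's weekday for Jun 11 and February 28:
  1978: Sun/Tue  1979: Mon/Wed  1980: Wed/Thu  1981: Thu/Sat  1982: Fri/Sun ✓  1983: Sat/Mon  1984: Mon/Tue  1985: Tue/Thu  1986: Wed/Fri  1987: Thu/Sat  1988: Sat/Sun  1989: Sun/Tue  1990: Mon/Wed  1991: Tue/Thu  …(7 more)…  1999: Fri/Sun ✓  2000: Sun/Mon  2001: Mon/Wed  2002: Tue/Thu  2003: Wed/Fri  2004: Fri/Sat  2005: Sat/Mon  2006: Sun/Tue  2007: Mon/Wed  2008: Wed/Thu  2009: Thu/Sat  2010: Fri/Sun ✓  2011: Sat/Mon  2012: Mon/Tue
Both conditions hold in: 1982, 1993, 1999, 2010 — 4.

4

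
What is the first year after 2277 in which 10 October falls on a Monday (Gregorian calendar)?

From one year to the next, a fixed date's weekday advances by 1, or by 2 when a Feb 29 lies between the two dates.
2277: October 10 is Wednesday.
2278: Thursday (+1)
2279: Friday (+1)
2280: Sunday (+2)
2281: Monday (+1)
10 October falls on a Monday in 2281.

2281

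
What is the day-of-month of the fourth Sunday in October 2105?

October 1, 2105 is a Thursday, so the first Sunday is the 4th.
The fourth Sunday is 4 + 21 = 25.

25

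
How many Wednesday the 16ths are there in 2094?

Check the 16th of each month of 2094: Jan 16: Sat, Feb 16: Tue, Mar 16: Tue, Apr 16: Fri, May 16: Sun, Jun 16: Wed, Jul 16: Fri, Aug 16: Mon, Sep 16: Thu, Oct 16: Sat, Nov 16: Tue, Dec 16: Thu.
Wednesday occurs in June — 1 month.

1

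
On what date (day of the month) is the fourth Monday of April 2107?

25

April 1, 2107 is a Friday, so the first Monday is the 4th.
The fourth Monday is 4 + 21 = 25.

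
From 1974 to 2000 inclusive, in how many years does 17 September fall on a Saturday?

4

Track 17 September's weekday year by year (advancing +1, or +2 across a Feb 29):
  1974: Tue  1975: Wed (+1)  1976: Fri (+2)  1977: Sat (+1) ✓  1978: Sun (+1)
  1979: Mon (+1)  1980: Wed (+2)  1981: Thu (+1)  1982: Fri (+1)  1983: Sat (+1) ✓
  1984: Mon (+2)  1985: Tue (+1)  1986: Wed (+1)  1987: Thu (+1)  1988: Sat (+2) ✓
  1989: Sun (+1)  1990: Mon (+1)  1991: Tue (+1)  1992: Thu (+2)  1993: Fri (+1)
  1994: Sat (+1) ✓  1995: Sun (+1)  1996: Tue (+2)  1997: Wed (+1)  1998: Thu (+1)
  1999: Fri (+1)  2000: Sun (+2)
Saturday years: 1977, 1983, 1988, 1994 — 4 in total.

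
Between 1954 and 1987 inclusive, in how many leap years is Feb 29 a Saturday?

Leap years in 1954–1987: 8 of them.
Feb 29 weekday advances by 5 (mod 7) from one leap year to the next four years later (or differs when a century non-leap intervenes).
Leap-day weekdays: 1956:Wed 1960:Mon 1964:Sat✓ 1968:Thu 1972:Tue 1976:Sun 1980:Fri 1984:Wed
Saturday: 1964 → 1.

1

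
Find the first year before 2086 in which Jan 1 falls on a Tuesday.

2075

Jan 1 advances by 2 weekdays after a leap year and by 1 after a common year.
2086: Jan 1 is Tuesday.
2085: Monday
2084: Saturday (leap)
2083: Friday
2082: Thursday
2081: Wednesday
2080: Monday (leap)
2079: Sunday
2078: Saturday
2077: Friday
2076: Wednesday (leap)
2075: Tuesday
2075 begins on a Tuesday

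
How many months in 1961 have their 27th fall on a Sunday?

1

Check the 27th of each month of 1961: Jan 27: Fri, Feb 27: Mon, Mar 27: Mon, Apr 27: Thu, May 27: Sat, Jun 27: Tue, Jul 27: Thu, Aug 27: Sun, Sep 27: Wed, Oct 27: Fri, Nov 27: Mon, Dec 27: Wed.
Sunday occurs in August — 1 month.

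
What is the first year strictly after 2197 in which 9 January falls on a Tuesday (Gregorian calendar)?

2198

From one year to the next, a fixed date's weekday advances by 1, or by 2 when a Feb 29 lies between the two dates.
2197: January 9 is Monday.
2198: Tuesday (+1)
9 January falls on a Tuesday in 2198.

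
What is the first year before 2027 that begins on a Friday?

2021

Jan 1 advances by 2 weekdays after a leap year and by 1 after a common year.
2027: Jan 1 is Friday.
2026: Thursday
2025: Wednesday
2024: Monday (leap)
2023: Sunday
2022: Saturday
2021: Friday
2021 begins on a Friday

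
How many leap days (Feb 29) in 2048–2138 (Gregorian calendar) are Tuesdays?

Leap years in 2048–2138: 22 of them.
Feb 29 weekday advances by 5 (mod 7) from one leap year to the next four years later (or differs when a century non-leap intervenes).
Leap-day weekdays: 2048:Sat 2052:Thu 2056:Tue✓ 2060:Sun 2064:Fri 2068:Wed 2072:Mon 2076:Sat 2080:Thu 2084:Tue✓ 2088:Sun 2092:Fri 2096:Wed 2104:Fri 2108:Wed 2112:Mon 2116:Sat 2120:Thu 2124:Tue✓ 2128:Sun 2132:Fri 2136:Wed
Tuesday: 2056, 2084, 2124 → 3.

3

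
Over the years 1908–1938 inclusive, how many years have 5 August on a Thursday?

Track 5 August's weekday year by year (advancing +1, or +2 across a Feb 29):
  1908: Wed  1909: Thu (+1) ✓  1910: Fri (+1)  1911: Sat (+1)  1912: Mon (+2)
  1913: Tue (+1)  1914: Wed (+1)  1915: Thu (+1) ✓  1916: Sat (+2)  1917: Sun (+1)
  1918: Mon (+1)  1919: Tue (+1)  1920: Thu (+2) ✓  1921: Fri (+1)  … (3 more years) …
  1925: Wed (+1)  1926: Thu (+1) ✓  1927: Fri (+1)  1928: Sun (+2)  1929: Mon (+1)
  1930: Tue (+1)  1931: Wed (+1)  1932: Fri (+2)  1933: Sat (+1)  1934: Sun (+1)
  1935: Mon (+1)  1936: Wed (+2)  1937: Thu (+1) ✓  1938: Fri (+1)
Thursday years: 1909, 1915, 1920, 1926, 1937 — 5 in total.

5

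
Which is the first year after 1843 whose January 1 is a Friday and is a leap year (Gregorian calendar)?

1864

Jan 1 advances by 2 weekdays after a leap year and by 1 after a common year.
1843: Jan 1 is Sunday.
1844: Monday (leap)
1845: Wednesday
1846: Thursday
1847: Friday
1848: Saturday (leap)
1849: Monday
1850: Tuesday
1851: Wednesday
1852: Thursday (leap)
1853: Saturday
1854: Sunday
1855: Monday
1856: Tuesday (leap)
1857: Thursday
1858: Friday
1859: Saturday
1860: Sunday (leap)
1861: Tuesday
1862: Wednesday
1863: Thursday
1864: Friday (leap)
1864 begins on a Friday and is a leap year.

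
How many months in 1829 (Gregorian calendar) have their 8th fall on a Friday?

1

Check the 8th of each month of 1829: Jan 8: Thu, Feb 8: Sun, Mar 8: Sun, Apr 8: Wed, May 8: Fri, Jun 8: Mon, Jul 8: Wed, Aug 8: Sat, Sep 8: Tue, Oct 8: Thu, Nov 8: Sun, Dec 8: Tue.
Friday occurs in May — 1 month.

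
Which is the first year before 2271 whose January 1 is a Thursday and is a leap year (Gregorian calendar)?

2252

Jan 1 advances by 2 weekdays after a leap year and by 1 after a common year.
2271: Jan 1 is Sunday.
2270: Saturday
2269: Friday
2268: Wednesday (leap)
2267: Tuesday
2266: Monday
2265: Sunday
2264: Friday (leap)
2263: Thursday
2262: Wednesday
2261: Tuesday
2260: Sunday (leap)
2259: Saturday
2258: Friday
2257: Thursday
2256: Tuesday (leap)
2255: Monday
2254: Sunday
2253: Saturday
2252: Thursday (leap)
2252 begins on a Thursday and is a leap year.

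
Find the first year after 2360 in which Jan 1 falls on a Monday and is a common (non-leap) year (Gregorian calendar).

2362

Jan 1 advances by 2 weekdays after a leap year and by 1 after a common year.
2360: Jan 1 is Friday (leap).
2361: Sunday
2362: Monday
2362 begins on a Monday and is a common year.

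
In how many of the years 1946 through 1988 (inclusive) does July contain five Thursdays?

July has 31 days; it has five Thursdays when Thursday falls among the first (month-length − 28) days — i.e. when July 1 is one of Thursday/Wednesday/Tuesday.
July 1 by year: 1946:Mon 1947:Tue✓ 1948:Thu✓ 1949:Fri 1950:Sat 1951:Sun 1952:Tue✓ 1953:Wed✓ 1954:Thu✓ 1955:Fri 1956:Sun 1957:Mon 1958:Tue✓ 1959:Wed✓ 1960:Fri …(13 more)… 1974:Mon 1975:Tue✓ 1976:Thu✓ 1977:Fri 1978:Sat 1979:Sun 1980:Tue✓ 1981:Wed✓ 1982:Thu✓ 1983:Fri 1984:Sun 1985:Mon 1986:Tue✓ 1987:Wed✓ 1988:Fri
Years with five Thursdays: 1947, 1948, 1952, 1953, 1954, 1958, 1959, 1964, 1965, 1969, 1970, 1971, 1975, 1976, 1980, 1981, 1982, 1986, 1987 → 19.

19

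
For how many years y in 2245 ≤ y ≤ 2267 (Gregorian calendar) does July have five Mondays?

10

July has 31 days; it has five Mondays when Monday falls among the first (month-length − 28) days — i.e. when July 1 is one of Monday/Sunday/Saturday.
July 1 by year: 2245:Tue 2246:Wed 2247:Thu 2248:Sat✓ 2249:Sun✓ 2250:Mon✓ 2251:Tue 2252:Thu 2253:Fri 2254:Sat✓ 2255:Sun✓ 2256:Tue 2257:Wed 2258:Thu 2259:Fri 2260:Sun✓ 2261:Mon✓ 2262:Tue 2263:Wed 2264:Fri 2265:Sat✓ 2266:Sun✓ 2267:Mon✓
Years with five Mondays: 2248, 2249, 2250, 2254, 2255, 2260, 2261, 2265, 2266, 2267 → 10.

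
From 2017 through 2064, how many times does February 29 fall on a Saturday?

2

Leap years in 2017–2064: 12 of them.
Feb 29 weekday advances by 5 (mod 7) from one leap year to the next four years later (or differs when a century non-leap intervenes).
Leap-day weekdays: 2020:Sat✓ 2024:Thu 2028:Tue 2032:Sun 2036:Fri 2040:Wed 2044:Mon 2048:Sat✓ 2052:Thu 2056:Tue 2060:Sun 2064:Fri
Saturday: 2020, 2048 → 2.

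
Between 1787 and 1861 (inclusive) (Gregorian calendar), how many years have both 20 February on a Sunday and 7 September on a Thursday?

Check each year's weekday for 20 February and 7 September:
  1787: Tue/Fri  1788: Wed/Sun  1789: Fri/Mon  1790: Sat/Tue  1791: Sun/Wed  1792: Mon/Fri  1793: Wed/Sat  1794: Thu/Sun  1795: Fri/Mon  1796: Sat/Wed  1797: Mon/Thu  1798: Tue/Fri  1799: Wed/Sat  1800: Thu/Sun  …(47 more)…  1848: Sun/Thu ✓  1849: Tue/Fri  1850: Wed/Sat  1851: Thu/Sun  1852: Fri/Tue  1853: Sun/Wed  1854: Mon/Thu  1855: Tue/Fri  1856: Wed/Sun  1857: Fri/Mon  1858: Sat/Tue  1859: Sun/Wed  1860: Mon/Fri  1861: Wed/Sat
Both conditions hold in: 1820, 1848 — 2.

2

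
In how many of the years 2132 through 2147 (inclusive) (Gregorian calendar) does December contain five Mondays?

6

December has 31 days; it has five Mondays when Monday falls among the first (month-length − 28) days — i.e. when December 1 is one of Monday/Sunday/Saturday.
December 1 by year: 2132:Mon✓ 2133:Tue 2134:Wed 2135:Thu 2136:Sat✓ 2137:Sun✓ 2138:Mon✓ 2139:Tue 2140:Thu 2141:Fri 2142:Sat✓ 2143:Sun✓ 2144:Tue 2145:Wed 2146:Thu 2147:Fri
Years with five Mondays: 2132, 2136, 2137, 2138, 2142, 2143 → 6.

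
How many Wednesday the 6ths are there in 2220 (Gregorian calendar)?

2

Check the 6th of each month of 2220: Jan 6: Thu, Feb 6: Sun, Mar 6: Mon, Apr 6: Thu, May 6: Sat, Jun 6: Tue, Jul 6: Thu, Aug 6: Sun, Sep 6: Wed, Oct 6: Fri, Nov 6: Mon, Dec 6: Wed.
Wednesday occurs in September, December — 2 months.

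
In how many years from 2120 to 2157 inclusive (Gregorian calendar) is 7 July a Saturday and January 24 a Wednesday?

Check each year's weekday for 7 July and January 24:
  2120: Sun/Wed  2121: Mon/Fri  2122: Tue/Sat  2123: Wed/Sun  2124: Fri/Mon  2125: Sat/Wed ✓  2126: Sun/Thu  2127: Mon/Fri  2128: Wed/Sat  2129: Thu/Mon  2130: Fri/Tue  2131: Sat/Wed ✓  2132: Mon/Thu  2133: Tue/Sat  …(10 more)…  2144: Tue/Fri  2145: Wed/Sun  2146: Thu/Mon  2147: Fri/Tue  2148: Sun/Wed  2149: Mon/Fri  2150: Tue/Sat  2151: Wed/Sun  2152: Fri/Mon  2153: Sat/Wed ✓  2154: Sun/Thu  2155: Mon/Fri  2156: Wed/Sat  2157: Thu/Mon
Both conditions hold in: 2125, 2131, 2142, 2153 — 4.

4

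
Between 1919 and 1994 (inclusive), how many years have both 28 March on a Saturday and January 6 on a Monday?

Check each year's weekday for 28 March and January 6:
  1919: Fri/Mon  1920: Sun/Tue  1921: Mon/Thu  1922: Tue/Fri  1923: Wed/Sat  1924: Fri/Sun  1925: Sat/Tue  1926: Sun/Wed  1927: Mon/Thu  1928: Wed/Fri  1929: Thu/Sun  1930: Fri/Mon  1931: Sat/Tue  1932: Mon/Wed  …(48 more)…  1981: Sat/Tue  1982: Sun/Wed  1983: Mon/Thu  1984: Wed/Fri  1985: Thu/Sun  1986: Fri/Mon  1987: Sat/Tue  1988: Mon/Wed  1989: Tue/Fri  1990: Wed/Sat  1991: Thu/Sun  1992: Sat/Mon ✓  1993: Sun/Wed  1994: Mon/Thu
Both conditions hold in: 1936, 1964, 1992 — 3.

3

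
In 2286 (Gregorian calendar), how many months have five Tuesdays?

4

A month of length L has five Tuesdays iff its first Tuesday is on day ≤ L−28 (so day 1–3 in a 31-day month, 1–2 in a 30-day month, day 1 in a leap February).
Checking each month of 2286: Jan starts Fri (31d); Feb starts Mon (28d); Mar starts Mon (31d) ✓; Apr starts Thu (30d); May starts Sat (31d); Jun starts Tue (30d) ✓; Jul starts Thu (31d); Aug starts Sun (31d) ✓; Sep starts Wed (30d); Oct starts Fri (31d); Nov starts Mon (30d) ✓; Dec starts Wed (31d).
Five-Tuesday months: March, June, August, November → 4.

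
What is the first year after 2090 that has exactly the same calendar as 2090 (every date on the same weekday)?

Two years share a calendar iff Jan 1 falls on the same weekday and both are leap or both are common. 2090: Jan 1 is Sunday, common year.
2091: Jan 1 Monday, common
2092: Jan 1 Tuesday, leap
2093: Jan 1 Thursday, common
2094: Jan 1 Friday, common
2095: Jan 1 Saturday, common
2096: Jan 1 Sunday, leap
2097: Jan 1 Tuesday, common
2098: Jan 1 Wednesday, common
2099: Jan 1 Thursday, common
2100: Jan 1 Friday, common
2101: Jan 1 Saturday, common
2102: Jan 1 Sunday, common
2102 matches on both conditions.

2102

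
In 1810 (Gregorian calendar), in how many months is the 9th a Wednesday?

Check the 9th of each month of 1810: Jan 9: Tue, Feb 9: Fri, Mar 9: Fri, Apr 9: Mon, May 9: Wed, Jun 9: Sat, Jul 9: Mon, Aug 9: Thu, Sep 9: Sun, Oct 9: Tue, Nov 9: Fri, Dec 9: Sun.
Wednesday occurs in May — 1 month.

1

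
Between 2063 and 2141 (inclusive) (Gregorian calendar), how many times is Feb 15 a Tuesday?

11

Track Feb 15's weekday year by year (advancing +1, or +2 across a Feb 29):
  2063: Thu  2064: Fri (+1)  2065: Sun (+2)  2066: Mon (+1)  2067: Tue (+1) ✓
  2068: Wed (+1)  2069: Fri (+2)  2070: Sat (+1)  2071: Sun (+1)  2072: Mon (+1)
  2073: Wed (+2)  2074: Thu (+1)  2075: Fri (+1)  2076: Sat (+1)  … (51 more years) …
  2128: Sun (+1)  2129: Tue (+2) ✓  2130: Wed (+1)  2131: Thu (+1)  2132: Fri (+1)
  2133: Sun (+2)  2134: Mon (+1)  2135: Tue (+1) ✓  2136: Wed (+1)  2137: Fri (+2)
  2138: Sat (+1)  2139: Sun (+1)  2140: Mon (+1)  2141: Wed (+2)
Tuesday years: 2067, 2078, 2084, 2089, 2095, 2101, 2107, 2118, 2124, 2129, 2135 — 11 in total.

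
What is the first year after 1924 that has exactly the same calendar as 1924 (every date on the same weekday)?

Two years share a calendar iff Jan 1 falls on the same weekday and both are leap or both are common. 1924: Jan 1 is Tuesday, leap year.
1925: Jan 1 Thursday, common
1926: Jan 1 Friday, common
1927: Jan 1 Saturday, common
1928: Jan 1 Sunday, leap
1929: Jan 1 Tuesday, common
1930: Jan 1 Wednesday, common
1931: Jan 1 Thursday, common
1932: Jan 1 Friday, leap
1933: Jan 1 Sunday, common
1934: Jan 1 Monday, common
1935: Jan 1 Tuesday, common
1936: Jan 1 Wednesday, leap
1937: Jan 1 Friday, common
1938: Jan 1 Saturday, common
1939: Jan 1 Sunday, common
1940: Jan 1 Monday, leap
1941: Jan 1 Wednesday, common
1942: Jan 1 Thursday, common
1943: Jan 1 Friday, common
1944: Jan 1 Saturday, leap
1945: Jan 1 Monday, common
1946: Jan 1 Tuesday, common
1947: Jan 1 Wednesday, common
1948: Jan 1 Thursday, leap
1949: Jan 1 Saturday, common
1950: Jan 1 Sunday, common
1951: Jan 1 Monday, common
1952: Jan 1 Tuesday, leap
1952 matches on both conditions.

1952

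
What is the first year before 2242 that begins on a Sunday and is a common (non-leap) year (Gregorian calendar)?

2237

Jan 1 advances by 2 weekdays after a leap year and by 1 after a common year.
2242: Jan 1 is Saturday.
2241: Friday
2240: Wednesday (leap)
2239: Tuesday
2238: Monday
2237: Sunday
2237 begins on a Sunday and is a common year.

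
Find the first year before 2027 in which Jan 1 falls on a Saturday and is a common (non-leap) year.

Jan 1 advances by 2 weekdays after a leap year and by 1 after a common year.
2027: Jan 1 is Friday.
2026: Thursday
2025: Wednesday
2024: Monday (leap)
2023: Sunday
2022: Saturday
2022 begins on a Saturday and is a common year.

2022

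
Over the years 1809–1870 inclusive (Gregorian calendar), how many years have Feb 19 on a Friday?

Track Feb 19's weekday year by year (advancing +1, or +2 across a Feb 29):
  1809: Sun  1810: Mon (+1)  1811: Tue (+1)  1812: Wed (+1)  1813: Fri (+2) ✓
  1814: Sat (+1)  1815: Sun (+1)  1816: Mon (+1)  1817: Wed (+2)  1818: Thu (+1)
  1819: Fri (+1) ✓  1820: Sat (+1)  1821: Mon (+2)  1822: Tue (+1)  … (34 more years) …
  1857: Thu (+2)  1858: Fri (+1) ✓  1859: Sat (+1)  1860: Sun (+1)  1861: Tue (+2)
  1862: Wed (+1)  1863: Thu (+1)  1864: Fri (+1) ✓  1865: Sun (+2)  1866: Mon (+1)
  1867: Tue (+1)  1868: Wed (+1)  1869: Fri (+2) ✓  1870: Sat (+1)
Friday years: 1813, 1819, 1830, 1836, 1841, 1847, 1858, 1864, 1869 — 9 in total.

9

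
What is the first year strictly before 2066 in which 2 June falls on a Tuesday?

From one year to the next, a fixed date's weekday advances by 1, or by 2 when a Feb 29 lies between the two dates.
2066: June 2 is Wednesday.
2065: Tuesday (−1)
2 June falls on a Tuesday in 2065.

2065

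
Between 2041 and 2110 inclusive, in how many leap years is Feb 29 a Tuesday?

2

Leap years in 2041–2110: 16 of them.
Feb 29 weekday advances by 5 (mod 7) from one leap year to the next four years later (or differs when a century non-leap intervenes).
Leap-day weekdays: 2044:Mon 2048:Sat 2052:Thu 2056:Tue✓ 2060:Sun 2064:Fri 2068:Wed 2072:Mon 2076:Sat 2080:Thu 2084:Tue✓ 2088:Sun 2092:Fri 2096:Wed 2104:Fri 2108:Wed
Tuesday: 2056, 2084 → 2.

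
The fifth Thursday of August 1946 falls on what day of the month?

August 1, 1946 is a Thursday, so the first Thursday is the 1st.
The fifth Thursday is 1 + 28 = 29.

29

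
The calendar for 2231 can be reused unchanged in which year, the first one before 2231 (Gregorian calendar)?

Two years share a calendar iff Jan 1 falls on the same weekday and both are leap or both are common. 2231: Jan 1 is Saturday, common year.
2230: Jan 1 Friday, common
2229: Jan 1 Thursday, common
2228: Jan 1 Tuesday, leap
2227: Jan 1 Monday, common
2226: Jan 1 Sunday, common
2225: Jan 1 Saturday, common
2225 matches on both conditions.

2225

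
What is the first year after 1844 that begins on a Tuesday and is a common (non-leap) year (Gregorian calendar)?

Jan 1 advances by 2 weekdays after a leap year and by 1 after a common year.
1844: Jan 1 is Monday (leap).
1845: Wednesday
1846: Thursday
1847: Friday
1848: Saturday (leap)
1849: Monday
1850: Tuesday
1850 begins on a Tuesday and is a common year.

1850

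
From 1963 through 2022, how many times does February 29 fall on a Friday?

Leap years in 1963–2022: 15 of them.
Feb 29 weekday advances by 5 (mod 7) from one leap year to the next four years later (or differs when a century non-leap intervenes).
Leap-day weekdays: 1964:Sat 1968:Thu 1972:Tue 1976:Sun 1980:Fri✓ 1984:Wed 1988:Mon 1992:Sat 1996:Thu 2000:Tue 2004:Sun 2008:Fri✓ 2012:Wed 2016:Mon 2020:Sat
Friday: 1980, 2008 → 2.

2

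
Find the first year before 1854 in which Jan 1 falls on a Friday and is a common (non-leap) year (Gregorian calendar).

Jan 1 advances by 2 weekdays after a leap year and by 1 after a common year.
1854: Jan 1 is Sunday.
1853: Saturday
1852: Thursday (leap)
1851: Wednesday
1850: Tuesday
1849: Monday
1848: Saturday (leap)
1847: Friday
1847 begins on a Friday and is a common year.

1847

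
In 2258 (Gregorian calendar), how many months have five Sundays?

4

A month of length L has five Sundays iff its first Sunday is on day ≤ L−28 (so day 1–3 in a 31-day month, 1–2 in a 30-day month, day 1 in a leap February).
Checking each month of 2258: Jan starts Fri (31d) ✓; Feb starts Mon (28d); Mar starts Mon (31d); Apr starts Thu (30d); May starts Sat (31d) ✓; Jun starts Tue (30d); Jul starts Thu (31d); Aug starts Sun (31d) ✓; Sep starts Wed (30d); Oct starts Fri (31d) ✓; Nov starts Mon (30d); Dec starts Wed (31d).
Five-Sunday months: January, May, August, October → 4.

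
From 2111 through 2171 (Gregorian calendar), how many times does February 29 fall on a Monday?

3

Leap years in 2111–2171: 15 of them.
Feb 29 weekday advances by 5 (mod 7) from one leap year to the next four years later (or differs when a century non-leap intervenes).
Leap-day weekdays: 2112:Mon✓ 2116:Sat 2120:Thu 2124:Tue 2128:Sun 2132:Fri 2136:Wed 2140:Mon✓ 2144:Sat 2148:Thu 2152:Tue 2156:Sun 2160:Fri 2164:Wed 2168:Mon✓
Monday: 2112, 2140, 2168 → 3.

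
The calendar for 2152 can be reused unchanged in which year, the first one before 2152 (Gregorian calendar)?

Two years share a calendar iff Jan 1 falls on the same weekday and both are leap or both are common. 2152: Jan 1 is Saturday, leap year.
2151: Jan 1 Friday, common
2150: Jan 1 Thursday, common
2149: Jan 1 Wednesday, common
2148: Jan 1 Monday, leap
2147: Jan 1 Sunday, common
2146: Jan 1 Saturday, common
2145: Jan 1 Friday, common
2144: Jan 1 Wednesday, leap
2143: Jan 1 Tuesday, common
2142: Jan 1 Monday, common
2141: Jan 1 Sunday, common
2140: Jan 1 Friday, leap
2139: Jan 1 Thursday, common
2138: Jan 1 Wednesday, common
2137: Jan 1 Tuesday, common
2136: Jan 1 Sunday, leap
2135: Jan 1 Saturday, common
2134: Jan 1 Friday, common
2133: Jan 1 Thursday, common
2132: Jan 1 Tuesday, leap
2131: Jan 1 Monday, common
2130: Jan 1 Sunday, common
2129: Jan 1 Saturday, common
2128: Jan 1 Thursday, leap
2127: Jan 1 Wednesday, common
2126: Jan 1 Tuesday, common
2125: Jan 1 Monday, common
2124: Jan 1 Saturday, leap
2124 matches on both conditions.

2124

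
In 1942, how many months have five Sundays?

4

A month of length L has five Sundays iff its first Sunday is on day ≤ L−28 (so day 1–3 in a 31-day month, 1–2 in a 30-day month, day 1 in a leap February).
Checking each month of 1942: Jan starts Thu (31d); Feb starts Sun (28d); Mar starts Sun (31d) ✓; Apr starts Wed (30d); May starts Fri (31d) ✓; Jun starts Mon (30d); Jul starts Wed (31d); Aug starts Sat (31d) ✓; Sep starts Tue (30d); Oct starts Thu (31d); Nov starts Sun (30d) ✓; Dec starts Tue (31d).
Five-Sunday months: March, May, August, November → 4.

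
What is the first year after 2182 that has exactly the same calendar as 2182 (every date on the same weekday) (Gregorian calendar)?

2193

Two years share a calendar iff Jan 1 falls on the same weekday and both are leap or both are common. 2182: Jan 1 is Tuesday, common year.
2183: Jan 1 Wednesday, common
2184: Jan 1 Thursday, leap
2185: Jan 1 Saturday, common
2186: Jan 1 Sunday, common
2187: Jan 1 Monday, common
2188: Jan 1 Tuesday, leap
2189: Jan 1 Thursday, common
2190: Jan 1 Friday, common
2191: Jan 1 Saturday, common
2192: Jan 1 Sunday, leap
2193: Jan 1 Tuesday, common
2193 matches on both conditions.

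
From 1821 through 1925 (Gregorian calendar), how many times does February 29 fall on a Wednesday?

Leap years in 1821–1925: 25 of them.
Feb 29 weekday advances by 5 (mod 7) from one leap year to the next four years later (or differs when a century non-leap intervenes).
Leap-day weekdays: 1824:Sun 1828:Fri 1832:Wed✓ 1836:Mon 1840:Sat 1844:Thu 1848:Tue 1852:Sun 1856:Fri 1860:Wed✓ 1864:Mon 1868:Sat 1872:Thu 1876:Tue 1880:Sun 1884:Fri 1888:Wed✓ 1892:Mon 1896:Sat 1904:Mon 1908:Sat 1912:Thu 1916:Tue 1920:Sun 1924:Fri
Wednesday: 1832, 1860, 1888 → 3.

3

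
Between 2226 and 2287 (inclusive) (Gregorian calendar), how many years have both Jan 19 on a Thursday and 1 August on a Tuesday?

7

Check each year's weekday for Jan 19 and 1 August:
  2226: Thu/Tue ✓  2227: Fri/Wed  2228: Sat/Fri  2229: Mon/Sat  2230: Tue/Sun  2231: Wed/Mon  2232: Thu/Wed  2233: Sat/Thu  2234: Sun/Fri  2235: Mon/Sat  2236: Tue/Mon  2237: Thu/Tue ✓  2238: Fri/Wed  2239: Sat/Thu  …(34 more)…  2274: Mon/Sat  2275: Tue/Sun  2276: Wed/Tue  2277: Fri/Wed  2278: Sat/Thu  2279: Sun/Fri  2280: Mon/Sun  2281: Wed/Mon  2282: Thu/Tue ✓  2283: Fri/Wed  2284: Sat/Fri  2285: Mon/Sat  2286: Tue/Sun  2287: Wed/Mon
Both conditions hold in: 2226, 2237, 2243, 2254, 2265, 2271, 2282 — 7.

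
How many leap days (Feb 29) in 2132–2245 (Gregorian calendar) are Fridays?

Leap years in 2132–2245: 28 of them.
Feb 29 weekday advances by 5 (mod 7) from one leap year to the next four years later (or differs when a century non-leap intervenes).
Leap-day weekdays: 2132:Fri✓ 2136:Wed 2140:Mon 2144:Sat 2148:Thu 2152:Tue 2156:Sun 2160:Fri✓ 2164:Wed 2168:Mon 2172:Sat 2176:Thu 2180:Tue 2184:Sun 2188:Fri✓ 2192:Wed 2196:Mon 2204:Wed 2208:Mon 2212:Sat 2216:Thu 2220:Tue 2224:Sun 2228:Fri✓ 2232:Wed 2236:Mon 2240:Sat 2244:Thu
Friday: 2132, 2160, 2188, 2228 → 4.

4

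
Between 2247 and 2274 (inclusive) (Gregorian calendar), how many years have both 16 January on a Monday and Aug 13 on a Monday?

Check each year's weekday for 16 January and Aug 13:
  2247: Sat/Fri  2248: Sun/Sun  2249: Tue/Mon  2250: Wed/Tue  2251: Thu/Wed  2252: Fri/Fri  2253: Sun/Sat  2254: Mon/Sun  2255: Tue/Mon  2256: Wed/Wed  2257: Fri/Thu  2258: Sat/Fri  2259: Sun/Sat  2260: Mon/Mon ✓  2261: Wed/Tue  2262: Thu/Wed  2263: Fri/Thu  2264: Sat/Sat  2265: Mon/Sun  2266: Tue/Mon  2267: Wed/Tue  2268: Thu/Thu  2269: Sat/Fri  2270: Sun/Sat  2271: Mon/Sun  2272: Tue/Tue  2273: Thu/Wed  2274: Fri/Thu
Both conditions hold in: 2260 — 1.

1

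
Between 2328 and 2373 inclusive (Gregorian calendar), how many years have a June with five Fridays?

14

June has 30 days; it has five Fridays when Friday falls among the first (month-length − 28) days — i.e. when June 1 is one of Friday/Thursday.
June 1 by year: 2328:Fri✓ 2329:Sat 2330:Sun 2331:Mon 2332:Wed 2333:Thu✓ 2334:Fri✓ 2335:Sat 2336:Mon 2337:Tue 2338:Wed 2339:Thu✓ 2340:Sat 2341:Sun 2342:Mon …(16 more)… 2359:Mon 2360:Wed 2361:Thu✓ 2362:Fri✓ 2363:Sat 2364:Mon 2365:Tue 2366:Wed 2367:Thu✓ 2368:Sat 2369:Sun 2370:Mon 2371:Tue 2372:Thu✓ 2373:Fri✓
Years with five Fridays: 2328, 2333, 2334, 2339, 2344, 2345, 2350, 2351, 2356, 2361, 2362, 2367, 2372, 2373 → 14.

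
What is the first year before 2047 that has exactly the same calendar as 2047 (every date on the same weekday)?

Two years share a calendar iff Jan 1 falls on the same weekday and both are leap or both are common. 2047: Jan 1 is Tuesday, common year.
2046: Jan 1 Monday, common
2045: Jan 1 Sunday, common
2044: Jan 1 Friday, leap
2043: Jan 1 Thursday, common
2042: Jan 1 Wednesday, common
2041: Jan 1 Tuesday, common
2041 matches on both conditions.

2041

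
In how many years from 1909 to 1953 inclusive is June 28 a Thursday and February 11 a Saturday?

1

Check each year's weekday for June 28 and February 11:
  1909: Mon/Thu  1910: Tue/Fri  1911: Wed/Sat  1912: Fri/Sun  1913: Sat/Tue  1914: Sun/Wed  1915: Mon/Thu  1916: Wed/Fri  1917: Thu/Sun  1918: Fri/Mon  1919: Sat/Tue  1920: Mon/Wed  1921: Tue/Fri  1922: Wed/Sat  …(17 more)…  1940: Fri/Sun  1941: Sat/Tue  1942: Sun/Wed  1943: Mon/Thu  1944: Wed/Fri  1945: Thu/Sun  1946: Fri/Mon  1947: Sat/Tue  1948: Mon/Wed  1949: Tue/Fri  1950: Wed/Sat  1951: Thu/Sun  1952: Sat/Mon  1953: Sun/Wed
Both conditions hold in: 1928 — 1.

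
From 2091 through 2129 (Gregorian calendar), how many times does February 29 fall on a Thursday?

1

Leap years in 2091–2129: 9 of them.
Feb 29 weekday advances by 5 (mod 7) from one leap year to the next four years later (or differs when a century non-leap intervenes).
Leap-day weekdays: 2092:Fri 2096:Wed 2104:Fri 2108:Wed 2112:Mon 2116:Sat 2120:Thu✓ 2124:Tue 2128:Sun
Thursday: 2120 → 1.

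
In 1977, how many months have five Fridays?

4

A month of length L has five Fridays iff its first Friday is on day ≤ L−28 (so day 1–3 in a 31-day month, 1–2 in a 30-day month, day 1 in a leap February).
Checking each month of 1977: Jan starts Sat (31d); Feb starts Tue (28d); Mar starts Tue (31d); Apr starts Fri (30d) ✓; May starts Sun (31d); Jun starts Wed (30d); Jul starts Fri (31d) ✓; Aug starts Mon (31d); Sep starts Thu (30d) ✓; Oct starts Sat (31d); Nov starts Tue (30d); Dec starts Thu (31d) ✓.
Five-Friday months: April, July, September, December → 4.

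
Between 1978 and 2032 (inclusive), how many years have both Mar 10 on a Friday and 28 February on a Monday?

Check each year's weekday for Mar 10 and 28 February:
  1978: Fri/Tue  1979: Sat/Wed  1980: Mon/Thu  1981: Tue/Sat  1982: Wed/Sun  1983: Thu/Mon  1984: Sat/Tue  1985: Sun/Thu  1986: Mon/Fri  1987: Tue/Sat  1988: Thu/Sun  1989: Fri/Tue  1990: Sat/Wed  1991: Sun/Thu  …(27 more)…  2019: Sun/Thu  2020: Tue/Fri  2021: Wed/Sun  2022: Thu/Mon  2023: Fri/Tue  2024: Sun/Wed  2025: Mon/Fri  2026: Tue/Sat  2027: Wed/Sun  2028: Fri/Mon ✓  2029: Sat/Wed  2030: Sun/Thu  2031: Mon/Fri  2032: Wed/Sat
Both conditions hold in: 2000, 2028 — 2.

2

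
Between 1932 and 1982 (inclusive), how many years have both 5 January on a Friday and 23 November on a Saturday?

2

Check each year's weekday for 5 January and 23 November:
  1932: Tue/Wed  1933: Thu/Thu  1934: Fri/Fri  1935: Sat/Sat  1936: Sun/Mon  1937: Tue/Tue  1938: Wed/Wed  1939: Thu/Thu  1940: Fri/Sat ✓  1941: Sun/Sun  1942: Mon/Mon  1943: Tue/Tue  1944: Wed/Thu  1945: Fri/Fri  …(23 more)…  1969: Sun/Sun  1970: Mon/Mon  1971: Tue/Tue  1972: Wed/Thu  1973: Fri/Fri  1974: Sat/Sat  1975: Sun/Sun  1976: Mon/Tue  1977: Wed/Wed  1978: Thu/Thu  1979: Fri/Fri  1980: Sat/Sun  1981: Mon/Mon  1982: Tue/Tue
Both conditions hold in: 1940, 1968 — 2.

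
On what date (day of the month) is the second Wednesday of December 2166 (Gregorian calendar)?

10

December 1, 2166 is a Monday, so the first Wednesday is the 3rd.
The second Wednesday is 3 + 7 = 10.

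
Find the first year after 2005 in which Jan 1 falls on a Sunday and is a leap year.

Jan 1 advances by 2 weekdays after a leap year and by 1 after a common year.
2005: Jan 1 is Saturday.
2006: Sunday
2007: Monday
2008: Tuesday (leap)
2009: Thursday
2010: Friday
2011: Saturday
2012: Sunday (leap)
2012 begins on a Sunday and is a leap year.

2012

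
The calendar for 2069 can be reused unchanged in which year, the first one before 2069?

2058

Two years share a calendar iff Jan 1 falls on the same weekday and both are leap or both are common. 2069: Jan 1 is Tuesday, common year.
2068: Jan 1 Sunday, leap
2067: Jan 1 Saturday, common
2066: Jan 1 Friday, common
2065: Jan 1 Thursday, common
2064: Jan 1 Tuesday, leap
2063: Jan 1 Monday, common
2062: Jan 1 Sunday, common
2061: Jan 1 Saturday, common
2060: Jan 1 Thursday, leap
2059: Jan 1 Wednesday, common
2058: Jan 1 Tuesday, common
2058 matches on both conditions.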